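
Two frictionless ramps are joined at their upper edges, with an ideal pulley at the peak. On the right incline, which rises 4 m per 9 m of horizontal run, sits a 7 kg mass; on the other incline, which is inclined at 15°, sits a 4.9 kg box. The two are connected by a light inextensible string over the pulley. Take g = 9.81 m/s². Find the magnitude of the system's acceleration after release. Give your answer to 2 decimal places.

1.30 m/s²

Resolve each weight along its own incline: the 7 kg mass has component 7 × 9.81 × sin 23.96° = 27.890 N down its slope, and the 4.9 kg mass has 4.9 × 9.81 × sin 15° = 12.441 N down its slope.
The 7 kg side's 27.890 N exceeds the other side's 12.441 N, so that mass slides down and the 4.9 kg mass slides up. Taking that direction as positive, Newton's second law for the whole system gives 27.890 − 12.441 = (7 + 4.9) a, so a = 15.449 / 11.9 = 1.2982 m/s².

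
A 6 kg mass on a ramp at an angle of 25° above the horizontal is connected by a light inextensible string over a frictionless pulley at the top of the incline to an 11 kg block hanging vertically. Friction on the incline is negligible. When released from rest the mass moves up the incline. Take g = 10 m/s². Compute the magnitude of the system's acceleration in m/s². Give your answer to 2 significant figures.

5.0 m/s²

For the mass on the incline: the weight component along the slope is m₁g sin 25° = 6 × 10 × 0.4226 = 25.356 N and the normal force is N = m₁g cos 25° = 54.378 N.
Newton's second law for the mass (up-slope positive): T − 25.356 = 6 a. For the hanging block (downward positive): 11 × 10 − T = 11 a.
Adding the two equations eliminates T: 84.644 = 17 a, so a = 4.9791 m/s².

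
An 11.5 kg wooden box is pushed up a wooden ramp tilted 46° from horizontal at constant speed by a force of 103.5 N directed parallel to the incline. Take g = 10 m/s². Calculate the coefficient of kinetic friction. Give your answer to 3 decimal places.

0.260

At constant speed ΣF = 0 along the incline. The applied 103.5 N acts up the slope; the weight component mg sin 46° = 82.724 N and kinetic friction μN both act down the slope.
So 103.5 = 82.724 + μ × 79.886, giving μ = (103.5 − 82.724) / 79.886 = 0.2601.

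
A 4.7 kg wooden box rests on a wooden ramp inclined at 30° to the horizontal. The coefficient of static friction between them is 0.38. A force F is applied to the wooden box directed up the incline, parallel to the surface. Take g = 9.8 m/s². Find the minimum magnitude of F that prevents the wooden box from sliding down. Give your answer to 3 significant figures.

7.87 N

The normal force is N = mg cos 30° = 39.889 N. With F at its minimum the wooden box is on the verge of sliding down, so static friction is at its maximum μ_s N = 0.38 × 39.889 = 15.158 N and acts up the slope.
Equilibrium along the incline: F + μ_s N = mg sin 30°, so F = 23.030 − 15.158 = 7.872 N.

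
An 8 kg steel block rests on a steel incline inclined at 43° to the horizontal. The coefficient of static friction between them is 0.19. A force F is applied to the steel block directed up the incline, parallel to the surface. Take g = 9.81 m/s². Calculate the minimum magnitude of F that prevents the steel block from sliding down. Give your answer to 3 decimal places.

The normal force is N = mg cos 43° = 57.397 N. With F at its minimum the steel block is on the verge of sliding down, so static friction is at its maximum μ_s N = 0.19 × 57.397 = 10.905 N and acts up the slope.
Equilibrium along the incline: F + μ_s N = mg sin 43°, so F = 53.523 − 10.905 = 42.618 N.

42.618 N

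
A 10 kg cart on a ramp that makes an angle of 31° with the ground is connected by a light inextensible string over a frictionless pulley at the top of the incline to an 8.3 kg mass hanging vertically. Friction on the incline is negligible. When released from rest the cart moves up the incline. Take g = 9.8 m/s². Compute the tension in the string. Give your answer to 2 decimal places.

For the cart on the incline: the weight component along the slope is m₁g sin 31° = 10 × 9.8 × 0.5150 = 50.470 N and the normal force is N = m₁g cos 31° = 84.002 N.
Newton's second law for the cart (up-slope positive): T − 50.470 = 10 a. For the hanging mass (downward positive): 8.3 × 9.8 − T = 8.3 a.
Adding the two equations eliminates T: 30.870 = 18.3 a, so a = 1.6869 m/s².
Then from the hanging mass's equation, T = 8.3 × (9.8 − 1.6869) = 67.339 N.

67.34 N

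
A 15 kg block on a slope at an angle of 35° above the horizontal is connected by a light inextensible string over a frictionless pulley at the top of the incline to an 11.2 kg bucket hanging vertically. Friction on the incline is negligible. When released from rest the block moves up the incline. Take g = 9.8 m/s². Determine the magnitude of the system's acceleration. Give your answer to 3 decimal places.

For the block on the incline: the weight component along the slope is m₁g sin 35° = 15 × 9.8 × 0.5736 = 84.319 N and the normal force is N = m₁g cos 35° = 120.415 N.
Newton's second law for the block (up-slope positive): T − 84.319 = 15 a. For the hanging bucket (downward positive): 11.2 × 9.8 − T = 11.2 a.
Adding the two equations eliminates T: 25.441 = 26.2 a, so a = 0.9710 m/s².

0.971 m/s²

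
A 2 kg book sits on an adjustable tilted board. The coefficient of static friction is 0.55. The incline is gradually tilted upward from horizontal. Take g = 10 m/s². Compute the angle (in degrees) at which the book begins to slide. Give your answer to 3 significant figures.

28.8°

At the threshold of sliding, static friction is at its maximum μ_s N and exactly balances the weight component along the incline: mg sin θ = μ_s mg cos θ.
Hence tan θ = μ_s = 0.55, so θ = arctan(0.55) = 28.8108°.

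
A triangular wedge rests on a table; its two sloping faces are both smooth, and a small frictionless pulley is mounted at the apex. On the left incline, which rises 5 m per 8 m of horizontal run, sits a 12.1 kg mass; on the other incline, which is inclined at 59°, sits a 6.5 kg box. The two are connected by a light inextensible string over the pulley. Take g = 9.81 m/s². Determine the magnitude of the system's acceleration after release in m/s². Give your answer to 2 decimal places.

Resolve each weight along its own incline: the 12.1 kg mass has component 12.1 × 9.81 × sin 32.01° = 62.911 N down its slope, and the 6.5 kg mass has 6.5 × 9.81 × sin 59° = 54.657 N down its slope.
The 12.1 kg side's 62.911 N exceeds the other side's 54.657 N, so that mass slides down and the 6.5 kg mass slides up. Taking that direction as positive, Newton's second law for the whole system gives 62.911 − 54.657 = (12.1 + 6.5) a, so a = 8.254 / 18.6 = 0.4438 m/s².

0.44 m/s²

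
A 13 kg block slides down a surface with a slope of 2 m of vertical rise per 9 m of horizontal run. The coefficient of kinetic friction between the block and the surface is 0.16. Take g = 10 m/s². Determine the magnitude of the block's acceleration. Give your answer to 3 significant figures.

0.607 m/s²

Resolving the weight along the incline: the component pulling the block down the slope is mg sin 12.53° = 13 × 10 × 0.2169 = 28.197 N, and the normal force is N = mg cos 12.53° = 13 × 10 × 0.9762 = 126.906 N.
Kinetic friction acts up the slope with magnitude f = μN = 0.16 × 126.906 = 20.305 N.
Net force along the incline is 28.197 − 20.305 = 7.892 N, so a = 7.892 / 13 = 0.6071 m/s².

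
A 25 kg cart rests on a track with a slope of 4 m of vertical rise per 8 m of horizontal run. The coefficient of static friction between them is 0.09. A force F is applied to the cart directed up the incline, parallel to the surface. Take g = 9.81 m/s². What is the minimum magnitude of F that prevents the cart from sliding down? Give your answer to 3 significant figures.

The normal force is N = mg cos 26.57° = 219.358 N. With F at its minimum the cart is on the verge of sliding down, so static friction is at its maximum μ_s N = 0.09 × 219.358 = 19.742 N and acts up the slope.
Equilibrium along the incline: F + μ_s N = mg sin 26.57°, so F = 109.679 − 19.742 = 89.937 N.

89.9 N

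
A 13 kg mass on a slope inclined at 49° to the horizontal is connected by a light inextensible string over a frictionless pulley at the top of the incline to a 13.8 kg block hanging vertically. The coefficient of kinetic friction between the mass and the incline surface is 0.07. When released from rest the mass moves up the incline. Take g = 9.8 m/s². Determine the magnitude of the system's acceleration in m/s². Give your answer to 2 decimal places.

1.24 m/s²

For the mass on the incline: the weight component along the slope is m₁g sin 49° = 13 × 9.8 × 0.7547 = 96.149 N and the normal force is N = m₁g cos 49° = 83.582 N.
Kinetic friction opposes the mass's motion up the incline: f = μN = 0.07 × 83.582 = 5.851 N acting down the slope.
Newton's second law for the mass (up-slope positive): T − 96.149 − 5.851 = 13 a. For the hanging block (downward positive): 13.8 × 9.8 − T = 13.8 a.
Adding the two equations eliminates T: 33.240 = 26.8 a, so a = 1.2403 m/s².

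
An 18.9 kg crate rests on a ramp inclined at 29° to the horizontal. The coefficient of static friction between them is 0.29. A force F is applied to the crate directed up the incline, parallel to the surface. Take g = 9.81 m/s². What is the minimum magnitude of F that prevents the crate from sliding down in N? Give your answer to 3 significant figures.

The normal force is N = mg cos 29° = 162.162 N. With F at its minimum the crate is on the verge of sliding down, so static friction is at its maximum μ_s N = 0.29 × 162.162 = 47.027 N and acts up the slope.
Equilibrium along the incline: F + μ_s N = mg sin 29°, so F = 89.888 − 47.027 = 42.861 N.

42.9 N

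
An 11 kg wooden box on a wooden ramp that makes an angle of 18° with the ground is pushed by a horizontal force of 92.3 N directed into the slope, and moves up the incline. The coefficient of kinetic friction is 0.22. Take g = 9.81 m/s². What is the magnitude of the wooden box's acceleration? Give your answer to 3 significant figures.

2.33 m/s²

The horizontal push has components F cos 18° = 92.3 × 0.9511 = 87.787 N up the incline and F sin 18° = 92.3 × 0.3090 = 28.521 N pressing into the surface.
The normal force is therefore N = mg cos 18° + F sin 18° = 102.633 + 28.521 = 131.154 N, and kinetic friction down the slope is μN = 0.22 × 131.154 = 28.854 N.
Along the incline: F cos 18° − mg sin 18° − μN = ma, so 87.787 − 33.344 − 28.854 = 11 a, giving a = 2.3263 m/s².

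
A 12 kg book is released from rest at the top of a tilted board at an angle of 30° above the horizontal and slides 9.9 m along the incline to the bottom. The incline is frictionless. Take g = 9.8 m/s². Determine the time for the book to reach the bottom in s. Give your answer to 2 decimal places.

2.01 s

The weight component along the incline is mg sin 30° = 58.800 N and the normal force is N = mg cos 30° = 101.845 N.
With no friction, a = g sin 30° = 4.9000 m/s².
Starting from rest, L = ½at², so t = √(2L/a) = √(2 × 9.9 / 4.9000) = 2.0102 s.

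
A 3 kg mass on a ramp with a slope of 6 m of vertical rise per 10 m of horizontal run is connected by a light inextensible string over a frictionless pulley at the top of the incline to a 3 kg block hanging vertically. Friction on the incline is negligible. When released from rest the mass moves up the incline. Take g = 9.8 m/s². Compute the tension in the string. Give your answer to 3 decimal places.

22.263 N

For the mass on the incline: the weight component along the slope is m₁g sin 30.96° = 3 × 9.8 × 0.5145 = 15.126 N and the normal force is N = m₁g cos 30.96° = 25.210 N.
Newton's second law for the mass (up-slope positive): T − 15.126 = 3 a. For the hanging block (downward positive): 3 × 9.8 − T = 3 a.
Adding the two equations eliminates T: 14.274 = 6 a, so a = 2.3790 m/s².
Then from the hanging block's equation, T = 3 × (9.8 − 2.3790) = 22.263 N.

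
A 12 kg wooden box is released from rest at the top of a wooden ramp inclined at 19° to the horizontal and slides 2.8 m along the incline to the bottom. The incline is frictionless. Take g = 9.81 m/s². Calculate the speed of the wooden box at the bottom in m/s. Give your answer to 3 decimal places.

4.229 m/s

The weight component along the incline is mg sin 19° = 38.326 N and the normal force is N = mg cos 19° = 111.306 N.
With no friction, a = g sin 19° = 3.1938 m/s².
Starting from rest over a distance of 2.8 m, v² = 2aL = 2 × 3.1938 × 2.8 = 17.8853, so v = 4.2291 m/s.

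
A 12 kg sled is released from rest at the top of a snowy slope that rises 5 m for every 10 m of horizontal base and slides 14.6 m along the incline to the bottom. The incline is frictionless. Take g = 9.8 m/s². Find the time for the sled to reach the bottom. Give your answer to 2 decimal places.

2.58 s

The weight component along the incline is mg sin 26.57° = 52.592 N and the normal force is N = mg cos 26.57° = 105.185 N.
With no friction, a = g sin 26.57° = 4.3827 m/s².
Starting from rest, L = ½at², so t = √(2L/a) = √(2 × 14.6 / 4.3827) = 2.5812 s.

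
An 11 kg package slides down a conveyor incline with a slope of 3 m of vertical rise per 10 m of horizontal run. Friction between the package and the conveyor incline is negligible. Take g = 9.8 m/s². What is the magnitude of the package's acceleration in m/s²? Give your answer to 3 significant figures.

2.82 m/s²

Resolving the weight along the incline: the component pulling the package down the slope is mg sin 16.70° = 11 × 9.8 × 0.2873 = 30.971 N, and the normal force is N = mg cos 16.70° = 11 × 9.8 × 0.9578 = 103.251 N.
With no friction the net force along the incline is 30.971 N, so a = g sin 16.70° = 30.971 / 11 = 2.8155 m/s².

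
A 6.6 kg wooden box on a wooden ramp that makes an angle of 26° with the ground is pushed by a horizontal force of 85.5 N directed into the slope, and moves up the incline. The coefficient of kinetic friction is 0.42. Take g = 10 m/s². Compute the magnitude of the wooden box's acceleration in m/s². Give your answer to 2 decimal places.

1.10 m/s²

The horizontal push has components F cos 26° = 85.5 × 0.8988 = 76.847 N up the incline and F sin 26° = 85.5 × 0.4384 = 37.483 N pressing into the surface.
The normal force is therefore N = mg cos 26° + F sin 26° = 59.321 + 37.483 = 96.804 N, and kinetic friction down the slope is μN = 0.42 × 96.804 = 40.658 N.
Along the incline: F cos 26° − mg sin 26° − μN = ma, so 76.847 − 28.934 − 40.658 = 6.6 a, giving a = 1.0992 m/s².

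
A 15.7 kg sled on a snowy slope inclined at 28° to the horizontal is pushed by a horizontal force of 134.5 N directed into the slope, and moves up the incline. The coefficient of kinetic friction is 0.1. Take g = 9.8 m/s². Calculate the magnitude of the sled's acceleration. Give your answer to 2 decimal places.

The horizontal push has components F cos 28° = 134.5 × 0.8829 = 118.750 N up the incline and F sin 28° = 134.5 × 0.4695 = 63.148 N pressing into the surface.
The normal force is therefore N = mg cos 28° + F sin 28° = 135.843 + 63.148 = 198.991 N, and kinetic friction down the slope is μN = 0.1 × 198.991 = 19.899 N.
Along the incline: F cos 28° − mg sin 28° − μN = ma, so 118.750 − 72.237 − 19.899 = 15.7 a, giving a = 1.6952 m/s².

1.70 m/s²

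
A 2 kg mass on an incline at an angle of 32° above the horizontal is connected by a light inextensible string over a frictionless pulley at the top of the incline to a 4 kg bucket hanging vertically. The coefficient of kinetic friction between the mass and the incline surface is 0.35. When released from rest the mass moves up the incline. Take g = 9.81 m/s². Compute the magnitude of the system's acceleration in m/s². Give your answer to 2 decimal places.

3.84 m/s²

For the mass on the incline: the weight component along the slope is m₁g sin 32° = 2 × 9.81 × 0.5299 = 10.397 N and the normal force is N = m₁g cos 32° = 16.639 N.
Kinetic friction opposes the mass's motion up the incline: f = μN = 0.35 × 16.639 = 5.824 N acting down the slope.
Newton's second law for the mass (up-slope positive): T − 10.397 − 5.824 = 2 a. For the hanging bucket (downward positive): 4 × 9.81 − T = 4 a.
Adding the two equations eliminates T: 23.019 = 6 a, so a = 3.8365 m/s².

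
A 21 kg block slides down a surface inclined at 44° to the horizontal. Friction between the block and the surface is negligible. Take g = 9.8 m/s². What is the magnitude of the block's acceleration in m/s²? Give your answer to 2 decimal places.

6.81 m/s²

Resolving the weight along the incline: the component pulling the block down the slope is mg sin 44° = 21 × 9.8 × 0.6947 = 142.969 N, and the normal force is N = mg cos 44° = 21 × 9.8 × 0.7193 = 148.032 N.
With no friction the net force along the incline is 142.969 N, so a = g sin 44° = 142.969 / 21 = 6.8080 m/s².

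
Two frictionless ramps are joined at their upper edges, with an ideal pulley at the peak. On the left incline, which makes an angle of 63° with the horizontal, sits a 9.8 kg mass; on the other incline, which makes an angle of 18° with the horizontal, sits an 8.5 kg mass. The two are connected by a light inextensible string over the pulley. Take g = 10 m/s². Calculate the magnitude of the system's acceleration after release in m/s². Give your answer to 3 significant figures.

3.34 m/s²

Resolve each weight along its own incline: the 9.8 kg mass has component 9.8 × 10 × sin 63° = 87.319 N down its slope, and the 8.5 kg mass has 8.5 × 10 × sin 18° = 26.266 N down its slope.
The 9.8 kg side's 87.319 N exceeds the other side's 26.266 N, so that mass slides down and the 8.5 kg mass slides up. Taking that direction as positive, Newton's second law for the whole system gives 87.319 − 26.266 = (9.8 + 8.5) a, so a = 61.053 / 18.3 = 3.3362 m/s².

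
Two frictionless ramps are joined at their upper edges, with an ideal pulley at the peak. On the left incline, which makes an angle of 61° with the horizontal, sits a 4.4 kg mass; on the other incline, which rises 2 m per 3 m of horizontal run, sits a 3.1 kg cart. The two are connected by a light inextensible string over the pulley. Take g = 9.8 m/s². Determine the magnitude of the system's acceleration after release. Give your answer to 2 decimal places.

2.78 m/s²

Resolve each weight along its own incline: the 4.4 kg mass has component 4.4 × 9.8 × sin 61° = 37.714 N down its slope, and the 3.1 kg mass has 3.1 × 9.8 × sin 33.69° = 16.852 N down its slope.
The 4.4 kg side's 37.714 N exceeds the other side's 16.852 N, so that mass slides down and the 3.1 kg mass slides up. Taking that direction as positive, Newton's second law for the whole system gives 37.714 − 16.852 = (4.4 + 3.1) a, so a = 20.862 / 7.5 = 2.7816 m/s².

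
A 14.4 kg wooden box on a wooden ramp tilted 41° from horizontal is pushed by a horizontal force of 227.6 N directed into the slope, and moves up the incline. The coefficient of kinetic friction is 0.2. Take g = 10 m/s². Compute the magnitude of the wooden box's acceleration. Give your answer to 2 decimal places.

The horizontal push has components F cos 41° = 227.6 × 0.7547 = 171.770 N up the incline and F sin 41° = 227.6 × 0.6561 = 149.328 N pressing into the surface.
The normal force is therefore N = mg cos 41° + F sin 41° = 108.677 + 149.328 = 258.005 N, and kinetic friction down the slope is μN = 0.2 × 258.005 = 51.601 N.
Along the incline: F cos 41° − mg sin 41° − μN = ma, so 171.770 − 94.478 − 51.601 = 14.4 a, giving a = 1.7841 m/s².

1.78 m/s²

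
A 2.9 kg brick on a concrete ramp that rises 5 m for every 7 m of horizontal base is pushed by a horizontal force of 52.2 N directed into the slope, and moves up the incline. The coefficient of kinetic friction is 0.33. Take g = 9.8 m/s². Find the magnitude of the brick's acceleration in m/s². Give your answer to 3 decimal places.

The horizontal push has components F cos 35.54° = 52.2 × 0.8137 = 42.475 N up the incline and F sin 35.54° = 52.2 × 0.5812 = 30.339 N pressing into the surface.
The normal force is therefore N = mg cos 35.54° + F sin 35.54° = 23.125 + 30.339 = 53.464 N, and kinetic friction down the slope is μN = 0.33 × 53.464 = 17.643 N.
Along the incline: F cos 35.54° − mg sin 35.54° − μN = ma, so 42.475 − 16.518 − 17.643 = 2.9 a, giving a = 2.8669 m/s².

2.867 m/s²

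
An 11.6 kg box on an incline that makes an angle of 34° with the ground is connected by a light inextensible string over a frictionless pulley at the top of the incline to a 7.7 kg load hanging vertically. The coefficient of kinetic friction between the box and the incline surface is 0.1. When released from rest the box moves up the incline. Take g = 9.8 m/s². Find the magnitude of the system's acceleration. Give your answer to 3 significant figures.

0.128 m/s²

For the box on the incline: the weight component along the slope is m₁g sin 34° = 11.6 × 9.8 × 0.5592 = 63.570 N and the normal force is N = m₁g cos 34° = 94.245 N.
Kinetic friction opposes the box's motion up the incline: f = μN = 0.1 × 94.245 = 9.425 N acting down the slope.
Newton's second law for the box (up-slope positive): T − 63.570 − 9.425 = 11.6 a. For the hanging load (downward positive): 7.7 × 9.8 − T = 7.7 a.
Adding the two equations eliminates T: 2.465 = 19.3 a, so a = 0.1277 m/s².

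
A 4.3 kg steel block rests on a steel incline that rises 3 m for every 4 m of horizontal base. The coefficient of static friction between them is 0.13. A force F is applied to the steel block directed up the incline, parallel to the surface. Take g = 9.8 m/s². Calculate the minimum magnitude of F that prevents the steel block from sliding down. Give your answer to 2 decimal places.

The normal force is N = mg cos 36.87° = 33.712 N. With F at its minimum the steel block is on the verge of sliding down, so static friction is at its maximum μ_s N = 0.13 × 33.712 = 4.383 N and acts up the slope.
Equilibrium along the incline: F + μ_s N = mg sin 36.87°, so F = 25.284 − 4.383 = 20.901 N.

20.90 N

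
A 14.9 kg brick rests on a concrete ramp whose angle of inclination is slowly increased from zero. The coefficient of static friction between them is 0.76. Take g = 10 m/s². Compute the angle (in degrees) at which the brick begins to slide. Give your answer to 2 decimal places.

37.23°

At the threshold of sliding, static friction is at its maximum μ_s N and exactly balances the weight component along the incline: mg sin θ = μ_s mg cos θ.
Hence tan θ = μ_s = 0.76, so θ = arctan(0.76) = 37.2348°.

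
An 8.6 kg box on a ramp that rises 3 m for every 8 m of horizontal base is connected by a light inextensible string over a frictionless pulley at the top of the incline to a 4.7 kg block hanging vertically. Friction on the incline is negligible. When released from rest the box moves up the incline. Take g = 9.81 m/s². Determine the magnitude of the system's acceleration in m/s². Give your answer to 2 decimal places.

For the box on the incline: the weight component along the slope is m₁g sin 20.56° = 8.6 × 9.81 × 0.3511 = 29.621 N and the normal force is N = m₁g cos 20.56° = 78.994 N.
Newton's second law for the box (up-slope positive): T − 29.621 = 8.6 a. For the hanging block (downward positive): 4.7 × 9.81 − T = 4.7 a.
Adding the two equations eliminates T: 16.486 = 13.3 a, so a = 1.2395 m/s².

1.24 m/s²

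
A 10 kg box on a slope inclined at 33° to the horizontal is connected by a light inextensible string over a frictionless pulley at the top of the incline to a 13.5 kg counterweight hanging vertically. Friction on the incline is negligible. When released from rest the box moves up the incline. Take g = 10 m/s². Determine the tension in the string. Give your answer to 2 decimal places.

For the box on the incline: the weight component along the slope is m₁g sin 33° = 10 × 10 × 0.5446 = 54.460 N and the normal force is N = m₁g cos 33° = 83.867 N.
Newton's second law for the box (up-slope positive): T − 54.460 = 10 a. For the hanging counterweight (downward positive): 13.5 × 10 − T = 13.5 a.
Adding the two equations eliminates T: 80.540 = 23.5 a, so a = 3.4272 m/s².
Then from the hanging counterweight's equation, T = 13.5 × (10 − 3.4272) = 88.733 N.

88.73 N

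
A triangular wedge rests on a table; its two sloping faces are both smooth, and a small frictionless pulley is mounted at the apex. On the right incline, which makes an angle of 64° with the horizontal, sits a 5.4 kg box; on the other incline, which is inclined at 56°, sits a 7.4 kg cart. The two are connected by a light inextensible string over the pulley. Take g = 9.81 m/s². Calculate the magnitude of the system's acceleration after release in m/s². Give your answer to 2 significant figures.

Resolve each weight along its own incline: the 5.4 kg mass has component 5.4 × 9.81 × sin 64° = 47.613 N down its slope, and the 7.4 kg mass has 7.4 × 9.81 × sin 56° = 60.183 N down its slope.
The 7.4 kg side's 60.183 N exceeds the other side's 47.613 N, so that mass slides down and the 5.4 kg mass slides up. Taking that direction as positive, Newton's second law for the whole system gives 60.183 − 47.613 = (5.4 + 7.4) a, so a = 12.570 / 12.8 = 0.9820 m/s².

0.98 m/s²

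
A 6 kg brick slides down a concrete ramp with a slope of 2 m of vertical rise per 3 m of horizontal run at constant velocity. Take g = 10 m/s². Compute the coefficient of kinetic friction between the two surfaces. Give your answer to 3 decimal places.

At constant velocity the net force along the incline is zero: mg sin 33.69° = μ mg cos 33.69°.
So μ = tan 33.69° = 0.5547 / 0.8321 = 0.6666.

0.667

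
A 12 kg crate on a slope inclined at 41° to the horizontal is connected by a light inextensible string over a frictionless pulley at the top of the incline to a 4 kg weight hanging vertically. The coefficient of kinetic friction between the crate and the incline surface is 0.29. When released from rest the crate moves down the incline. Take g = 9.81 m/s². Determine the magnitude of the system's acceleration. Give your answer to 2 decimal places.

For the crate on the incline: the weight component along the slope is m₁g sin 41° = 12 × 9.81 × 0.6561 = 77.236 N and the normal force is N = m₁g cos 41° = 88.844 N.
Kinetic friction opposes the crate's motion down the incline: f = μN = 0.29 × 88.844 = 25.765 N acting up the slope.
Newton's second law for the crate (down-slope positive): 77.236 − 25.765 − T = 12 a. For the hanging weight (upward positive): T − 4 × 9.81 = 4 a.
Adding the two equations eliminates T: 12.231 = 16 a, so a = 0.7644 m/s².

0.76 m/s²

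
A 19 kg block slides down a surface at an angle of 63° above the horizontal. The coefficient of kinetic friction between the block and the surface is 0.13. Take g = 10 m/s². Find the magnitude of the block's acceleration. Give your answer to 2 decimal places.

Resolving the weight along the incline: the component pulling the block down the slope is mg sin 63° = 19 × 10 × 0.8910 = 169.290 N, and the normal force is N = mg cos 63° = 19 × 10 × 0.4540 = 86.260 N.
Kinetic friction acts up the slope with magnitude f = μN = 0.13 × 86.260 = 11.214 N.
Net force along the incline is 169.290 − 11.214 = 158.076 N, so a = 158.076 / 19 = 8.3198 m/s².

8.32 m/s²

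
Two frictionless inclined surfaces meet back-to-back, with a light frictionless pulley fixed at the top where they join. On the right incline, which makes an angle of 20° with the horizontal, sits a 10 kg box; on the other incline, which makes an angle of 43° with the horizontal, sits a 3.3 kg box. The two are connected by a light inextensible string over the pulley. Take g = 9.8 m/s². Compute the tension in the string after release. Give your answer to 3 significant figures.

24.9 N

Resolve each weight along its own incline: the 10 kg mass has component 10 × 9.8 × sin 20° = 33.518 N down its slope, and the 3.3 kg mass has 3.3 × 9.8 × sin 43° = 22.056 N down its slope.
The 10 kg side's 33.518 N exceeds the other side's 22.056 N, so that mass slides down and the 3.3 kg mass slides up. Taking that direction as positive, Newton's second law for the whole system gives 33.518 − 22.056 = (10 + 3.3) a, so a = 11.462 / 13.3 = 0.8618 m/s².
For the 3.3 kg mass (up-slope positive): T − 22.056 = 3.3 × 0.8618, so T = 24.900 N.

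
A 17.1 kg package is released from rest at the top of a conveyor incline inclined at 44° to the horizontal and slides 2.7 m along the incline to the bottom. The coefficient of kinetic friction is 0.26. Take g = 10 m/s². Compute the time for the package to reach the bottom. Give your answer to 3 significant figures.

1.03 s

The weight component along the incline is mg sin 44° = 118.787 N and the normal force is N = mg cos 44° = 123.007 N.
Friction up the slope is f = μN = 0.26 × 123.007 = 31.982 N, so the net downslope force is 118.787 − 31.982 = 86.805 N and a = 86.805 / 17.1 = 5.0763 m/s².
Starting from rest, L = ½at², so t = √(2L/a) = √(2 × 2.7 / 5.0763) = 1.0314 s.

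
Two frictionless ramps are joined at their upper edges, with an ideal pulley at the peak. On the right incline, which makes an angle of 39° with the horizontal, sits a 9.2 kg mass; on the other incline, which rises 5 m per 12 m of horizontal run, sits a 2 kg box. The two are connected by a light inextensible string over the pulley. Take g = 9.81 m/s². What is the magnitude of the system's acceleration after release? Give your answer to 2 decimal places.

Resolve each weight along its own incline: the 9.2 kg mass has component 9.2 × 9.81 × sin 39° = 56.797 N down its slope, and the 2 kg mass has 2 × 9.81 × sin 22.62° = 7.546 N down its slope.
The 9.2 kg side's 56.797 N exceeds the other side's 7.546 N, so that mass slides down and the 2 kg mass slides up. Taking that direction as positive, Newton's second law for the whole system gives 56.797 − 7.546 = (9.2 + 2) a, so a = 49.251 / 11.2 = 4.3974 m/s².

4.40 m/s²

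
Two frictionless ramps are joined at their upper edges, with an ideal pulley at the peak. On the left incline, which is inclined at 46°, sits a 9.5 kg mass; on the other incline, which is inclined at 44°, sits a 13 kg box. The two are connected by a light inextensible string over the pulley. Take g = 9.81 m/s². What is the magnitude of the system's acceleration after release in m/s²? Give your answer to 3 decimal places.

0.958 m/s²

Resolve each weight along its own incline: the 9.5 kg mass has component 9.5 × 9.81 × sin 46° = 67.039 N down its slope, and the 13 kg mass has 13 × 9.81 × sin 44° = 88.590 N down its slope.
The 13 kg side's 88.590 N exceeds the other side's 67.039 N, so that mass slides down and the 9.5 kg mass slides up. Taking that direction as positive, Newton's second law for the whole system gives 88.590 − 67.039 = (9.5 + 13) a, so a = 21.551 / 22.5 = 0.9578 m/s².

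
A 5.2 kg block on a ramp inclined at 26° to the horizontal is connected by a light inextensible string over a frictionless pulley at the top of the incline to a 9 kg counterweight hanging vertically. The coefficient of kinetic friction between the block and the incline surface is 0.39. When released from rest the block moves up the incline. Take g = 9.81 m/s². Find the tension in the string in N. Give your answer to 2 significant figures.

For the block on the incline: the weight component along the slope is m₁g sin 26° = 5.2 × 9.81 × 0.4384 = 22.364 N and the normal force is N = m₁g cos 26° = 45.849 N.
Kinetic friction opposes the block's motion up the incline: f = μN = 0.39 × 45.849 = 17.881 N acting down the slope.
Newton's second law for the block (up-slope positive): T − 22.364 − 17.881 = 5.2 a. For the hanging counterweight (downward positive): 9 × 9.81 − T = 9 a.
Adding the two equations eliminates T: 48.045 = 14.2 a, so a = 3.3835 m/s².
Then from the hanging counterweight's equation, T = 9 × (9.81 − 3.3835) = 57.839 N.

58 N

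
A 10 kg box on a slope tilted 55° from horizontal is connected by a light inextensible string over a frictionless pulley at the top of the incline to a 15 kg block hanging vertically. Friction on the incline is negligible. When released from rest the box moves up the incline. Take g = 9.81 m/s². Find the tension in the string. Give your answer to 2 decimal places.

107.08 N

For the box on the incline: the weight component along the slope is m₁g sin 55° = 10 × 9.81 × 0.8192 = 80.364 N and the normal force is N = m₁g cos 55° = 56.268 N.
Newton's second law for the box (up-slope positive): T − 80.364 = 10 a. For the hanging block (downward positive): 15 × 9.81 − T = 15 a.
Adding the two equations eliminates T: 66.786 = 25 a, so a = 2.6714 m/s².
Then from the hanging block's equation, T = 15 × (9.81 − 2.6714) = 107.079 N.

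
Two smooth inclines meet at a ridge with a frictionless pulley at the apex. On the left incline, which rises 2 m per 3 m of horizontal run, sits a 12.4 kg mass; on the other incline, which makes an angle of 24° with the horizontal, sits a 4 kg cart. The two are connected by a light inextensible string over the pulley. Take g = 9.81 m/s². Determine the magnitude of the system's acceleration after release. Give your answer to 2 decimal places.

3.14 m/s²

Resolve each weight along its own incline: the 12.4 kg mass has component 12.4 × 9.81 × sin 33.69° = 67.476 N down its slope, and the 4 kg mass has 4 × 9.81 × sin 24° = 15.960 N down its slope.
The 12.4 kg side's 67.476 N exceeds the other side's 15.960 N, so that mass slides down and the 4 kg mass slides up. Taking that direction as positive, Newton's second law for the whole system gives 67.476 − 15.960 = (12.4 + 4) a, so a = 51.516 / 16.4 = 3.1412 m/s².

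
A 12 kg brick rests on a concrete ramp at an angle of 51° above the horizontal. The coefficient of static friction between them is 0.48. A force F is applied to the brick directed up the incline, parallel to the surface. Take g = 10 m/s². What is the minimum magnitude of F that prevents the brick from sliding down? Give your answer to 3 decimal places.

57.009 N

The normal force is N = mg cos 51° = 75.518 N. With F at its minimum the brick is on the verge of sliding down, so static friction is at its maximum μ_s N = 0.48 × 75.518 = 36.249 N and acts up the slope.
Equilibrium along the incline: F + μ_s N = mg sin 51°, so F = 93.258 − 36.249 = 57.009 N.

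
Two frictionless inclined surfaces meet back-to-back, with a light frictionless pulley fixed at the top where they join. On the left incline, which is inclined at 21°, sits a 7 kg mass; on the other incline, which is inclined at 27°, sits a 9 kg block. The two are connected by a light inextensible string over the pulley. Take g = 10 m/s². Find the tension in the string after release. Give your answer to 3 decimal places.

Resolve each weight along its own incline: the 7 kg mass has component 7 × 10 × sin 21° = 25.086 N down its slope, and the 9 kg mass has 9 × 10 × sin 27° = 40.859 N down its slope.
The 9 kg side's 40.859 N exceeds the other side's 25.086 N, so that mass slides down and the 7 kg mass slides up. Taking that direction as positive, Newton's second law for the whole system gives 40.859 − 25.086 = (7 + 9) a, so a = 15.773 / 16 = 0.9858 m/s².
For the 7 kg mass (up-slope positive): T − 25.086 = 7 × 0.9858, so T = 31.987 N.

31.987 N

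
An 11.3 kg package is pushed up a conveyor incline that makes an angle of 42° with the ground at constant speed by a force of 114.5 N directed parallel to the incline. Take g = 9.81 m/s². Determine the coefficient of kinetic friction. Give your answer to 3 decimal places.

At constant speed ΣF = 0 along the incline. The applied 114.5 N acts up the slope; the weight component mg sin 42° = 74.175 N and kinetic friction μN both act down the slope.
So 114.5 = 74.175 + μ × 82.380, giving μ = (114.5 − 74.175) / 82.380 = 0.4895.

0.489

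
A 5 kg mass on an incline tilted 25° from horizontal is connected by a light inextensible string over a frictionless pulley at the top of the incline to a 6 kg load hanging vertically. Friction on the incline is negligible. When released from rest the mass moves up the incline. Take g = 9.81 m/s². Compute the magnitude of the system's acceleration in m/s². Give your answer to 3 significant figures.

For the mass on the incline: the weight component along the slope is m₁g sin 25° = 5 × 9.81 × 0.4226 = 20.729 N and the normal force is N = m₁g cos 25° = 44.454 N.
Newton's second law for the mass (up-slope positive): T − 20.729 = 5 a. For the hanging load (downward positive): 6 × 9.81 − T = 6 a.
Adding the two equations eliminates T: 38.131 = 11 a, so a = 3.4665 m/s².

3.47 m/s²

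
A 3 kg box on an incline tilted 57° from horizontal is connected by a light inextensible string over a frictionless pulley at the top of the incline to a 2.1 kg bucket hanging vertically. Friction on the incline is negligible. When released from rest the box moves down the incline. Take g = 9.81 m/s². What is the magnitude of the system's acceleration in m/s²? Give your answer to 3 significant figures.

For the box on the incline: the weight component along the slope is m₁g sin 57° = 3 × 9.81 × 0.8387 = 24.683 N and the normal force is N = m₁g cos 57° = 16.029 N.
Newton's second law for the box (down-slope positive): 24.683 − T = 3 a. For the hanging bucket (upward positive): T − 2.1 × 9.81 = 2.1 a.
Adding the two equations eliminates T: 4.082 = 5.1 a, so a = 0.8004 m/s².

0.800 m/s²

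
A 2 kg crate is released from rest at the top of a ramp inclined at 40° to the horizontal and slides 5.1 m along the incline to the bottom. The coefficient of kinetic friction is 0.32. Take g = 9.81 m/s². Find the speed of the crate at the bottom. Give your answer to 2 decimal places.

6.31 m/s

The weight component along the incline is mg sin 40° = 12.611 N and the normal force is N = mg cos 40° = 15.030 N.
Friction up the slope is f = μN = 0.32 × 15.030 = 4.810 N, so the net downslope force is 12.611 − 4.810 = 7.801 N and a = 7.801 / 2 = 3.9005 m/s².
Starting from rest over a distance of 5.1 m, v² = 2aL = 2 × 3.9005 × 5.1 = 39.7851, so v = 6.3075 m/s.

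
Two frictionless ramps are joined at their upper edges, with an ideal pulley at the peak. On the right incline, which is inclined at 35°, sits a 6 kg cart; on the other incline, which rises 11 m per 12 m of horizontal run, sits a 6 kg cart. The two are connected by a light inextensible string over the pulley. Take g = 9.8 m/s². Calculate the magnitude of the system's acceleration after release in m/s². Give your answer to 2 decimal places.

0.50 m/s²

Resolve each weight along its own incline: the 6 kg mass has component 6 × 9.8 × sin 35° = 33.726 N down its slope, and the 6 kg mass has 6 × 9.8 × sin 42.51° = 39.733 N down its slope.
The 6 kg side's 39.733 N exceeds the other side's 33.726 N, so that mass slides down and the 6 kg mass slides up. Taking that direction as positive, Newton's second law for the whole system gives 39.733 − 33.726 = (6 + 6) a, so a = 6.007 / 12 = 0.5006 m/s².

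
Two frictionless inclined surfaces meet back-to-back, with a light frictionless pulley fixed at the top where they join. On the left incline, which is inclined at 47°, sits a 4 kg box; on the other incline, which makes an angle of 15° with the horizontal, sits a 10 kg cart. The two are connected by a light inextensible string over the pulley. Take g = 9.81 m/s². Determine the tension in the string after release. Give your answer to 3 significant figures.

Resolve each weight along its own incline: the 4 kg mass has component 4 × 9.81 × sin 47° = 28.698 N down its slope, and the 10 kg mass has 10 × 9.81 × sin 15° = 25.390 N down its slope.
The 4 kg side's 28.698 N exceeds the other side's 25.390 N, so that mass slides down and the 10 kg mass slides up. Taking that direction as positive, Newton's second law for the whole system gives 28.698 − 25.390 = (4 + 10) a, so a = 3.308 / 14 = 0.2363 m/s².
For the 10 kg mass (up-slope positive): T − 25.390 = 10 × 0.2363, so T = 27.753 N.

27.8 N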